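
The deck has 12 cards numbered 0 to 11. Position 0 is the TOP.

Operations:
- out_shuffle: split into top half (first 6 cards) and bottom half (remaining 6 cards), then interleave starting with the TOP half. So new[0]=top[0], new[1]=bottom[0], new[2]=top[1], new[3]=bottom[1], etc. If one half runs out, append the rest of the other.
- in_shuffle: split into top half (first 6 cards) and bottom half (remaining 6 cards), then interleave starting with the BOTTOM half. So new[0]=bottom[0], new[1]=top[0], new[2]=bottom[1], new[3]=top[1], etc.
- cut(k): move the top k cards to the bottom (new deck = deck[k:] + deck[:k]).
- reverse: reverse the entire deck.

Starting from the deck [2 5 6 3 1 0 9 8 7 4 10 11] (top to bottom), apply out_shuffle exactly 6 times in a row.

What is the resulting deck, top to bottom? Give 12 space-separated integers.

Answer: 2 0 10 1 4 3 7 6 8 5 9 11

Derivation:
After op 1 (out_shuffle): [2 9 5 8 6 7 3 4 1 10 0 11]
After op 2 (out_shuffle): [2 3 9 4 5 1 8 10 6 0 7 11]
After op 3 (out_shuffle): [2 8 3 10 9 6 4 0 5 7 1 11]
After op 4 (out_shuffle): [2 4 8 0 3 5 10 7 9 1 6 11]
After op 5 (out_shuffle): [2 10 4 7 8 9 0 1 3 6 5 11]
After op 6 (out_shuffle): [2 0 10 1 4 3 7 6 8 5 9 11]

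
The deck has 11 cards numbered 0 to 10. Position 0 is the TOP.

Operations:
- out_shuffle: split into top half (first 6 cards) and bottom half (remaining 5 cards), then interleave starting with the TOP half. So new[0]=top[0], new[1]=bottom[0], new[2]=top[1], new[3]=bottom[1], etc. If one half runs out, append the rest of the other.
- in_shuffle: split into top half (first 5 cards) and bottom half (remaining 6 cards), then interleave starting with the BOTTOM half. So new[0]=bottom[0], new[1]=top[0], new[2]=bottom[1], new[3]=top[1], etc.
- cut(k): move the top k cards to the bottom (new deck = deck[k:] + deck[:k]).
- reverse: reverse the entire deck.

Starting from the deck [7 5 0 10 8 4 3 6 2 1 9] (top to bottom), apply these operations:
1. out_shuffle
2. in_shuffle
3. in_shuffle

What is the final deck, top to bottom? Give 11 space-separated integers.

After op 1 (out_shuffle): [7 3 5 6 0 2 10 1 8 9 4]
After op 2 (in_shuffle): [2 7 10 3 1 5 8 6 9 0 4]
After op 3 (in_shuffle): [5 2 8 7 6 10 9 3 0 1 4]

Answer: 5 2 8 7 6 10 9 3 0 1 4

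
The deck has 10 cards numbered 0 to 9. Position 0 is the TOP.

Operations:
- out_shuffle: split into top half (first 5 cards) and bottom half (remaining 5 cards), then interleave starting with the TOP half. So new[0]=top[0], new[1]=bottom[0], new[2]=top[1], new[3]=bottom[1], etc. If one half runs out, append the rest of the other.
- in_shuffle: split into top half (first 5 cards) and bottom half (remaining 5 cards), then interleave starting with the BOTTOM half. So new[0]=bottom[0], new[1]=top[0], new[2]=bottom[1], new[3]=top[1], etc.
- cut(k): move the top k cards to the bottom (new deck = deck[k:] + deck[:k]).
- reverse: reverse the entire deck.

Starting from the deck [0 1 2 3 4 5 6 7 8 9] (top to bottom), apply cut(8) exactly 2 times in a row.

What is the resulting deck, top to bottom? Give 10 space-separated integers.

After op 1 (cut(8)): [8 9 0 1 2 3 4 5 6 7]
After op 2 (cut(8)): [6 7 8 9 0 1 2 3 4 5]

Answer: 6 7 8 9 0 1 2 3 4 5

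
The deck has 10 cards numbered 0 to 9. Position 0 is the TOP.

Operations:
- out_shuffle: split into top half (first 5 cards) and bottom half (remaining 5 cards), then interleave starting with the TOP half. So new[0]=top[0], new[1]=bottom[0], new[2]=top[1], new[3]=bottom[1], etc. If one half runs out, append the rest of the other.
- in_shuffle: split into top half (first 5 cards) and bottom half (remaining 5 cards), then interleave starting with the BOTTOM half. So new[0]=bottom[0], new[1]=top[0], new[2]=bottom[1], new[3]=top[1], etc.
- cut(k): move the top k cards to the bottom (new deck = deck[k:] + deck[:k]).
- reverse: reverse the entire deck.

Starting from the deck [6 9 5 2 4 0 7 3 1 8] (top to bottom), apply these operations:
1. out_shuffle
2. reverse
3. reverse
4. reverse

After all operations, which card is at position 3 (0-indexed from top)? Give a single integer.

After op 1 (out_shuffle): [6 0 9 7 5 3 2 1 4 8]
After op 2 (reverse): [8 4 1 2 3 5 7 9 0 6]
After op 3 (reverse): [6 0 9 7 5 3 2 1 4 8]
After op 4 (reverse): [8 4 1 2 3 5 7 9 0 6]
Position 3: card 2.

Answer: 2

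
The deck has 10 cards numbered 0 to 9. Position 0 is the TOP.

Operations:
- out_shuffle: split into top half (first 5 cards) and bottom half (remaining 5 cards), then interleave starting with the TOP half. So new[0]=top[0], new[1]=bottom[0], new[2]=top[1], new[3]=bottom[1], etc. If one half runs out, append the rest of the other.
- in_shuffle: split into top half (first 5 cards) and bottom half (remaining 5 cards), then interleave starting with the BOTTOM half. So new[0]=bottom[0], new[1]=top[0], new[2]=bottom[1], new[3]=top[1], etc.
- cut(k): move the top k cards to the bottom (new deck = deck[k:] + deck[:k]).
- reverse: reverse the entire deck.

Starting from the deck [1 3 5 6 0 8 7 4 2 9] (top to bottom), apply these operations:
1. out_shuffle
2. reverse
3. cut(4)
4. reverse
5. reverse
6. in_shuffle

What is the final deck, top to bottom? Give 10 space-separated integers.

After op 1 (out_shuffle): [1 8 3 7 5 4 6 2 0 9]
After op 2 (reverse): [9 0 2 6 4 5 7 3 8 1]
After op 3 (cut(4)): [4 5 7 3 8 1 9 0 2 6]
After op 4 (reverse): [6 2 0 9 1 8 3 7 5 4]
After op 5 (reverse): [4 5 7 3 8 1 9 0 2 6]
After op 6 (in_shuffle): [1 4 9 5 0 7 2 3 6 8]

Answer: 1 4 9 5 0 7 2 3 6 8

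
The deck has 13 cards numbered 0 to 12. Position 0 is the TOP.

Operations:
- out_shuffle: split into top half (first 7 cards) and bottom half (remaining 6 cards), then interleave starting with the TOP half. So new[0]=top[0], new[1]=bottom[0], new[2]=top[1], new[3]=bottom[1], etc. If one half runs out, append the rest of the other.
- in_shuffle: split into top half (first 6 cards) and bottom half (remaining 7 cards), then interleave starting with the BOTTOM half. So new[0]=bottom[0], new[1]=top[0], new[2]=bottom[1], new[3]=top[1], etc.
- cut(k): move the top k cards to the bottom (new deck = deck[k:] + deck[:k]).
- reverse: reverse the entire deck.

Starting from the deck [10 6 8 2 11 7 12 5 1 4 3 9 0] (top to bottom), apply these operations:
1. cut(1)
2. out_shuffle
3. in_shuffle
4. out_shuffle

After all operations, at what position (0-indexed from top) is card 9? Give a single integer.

After op 1 (cut(1)): [6 8 2 11 7 12 5 1 4 3 9 0 10]
After op 2 (out_shuffle): [6 1 8 4 2 3 11 9 7 0 12 10 5]
After op 3 (in_shuffle): [11 6 9 1 7 8 0 4 12 2 10 3 5]
After op 4 (out_shuffle): [11 4 6 12 9 2 1 10 7 3 8 5 0]
Card 9 is at position 4.

Answer: 4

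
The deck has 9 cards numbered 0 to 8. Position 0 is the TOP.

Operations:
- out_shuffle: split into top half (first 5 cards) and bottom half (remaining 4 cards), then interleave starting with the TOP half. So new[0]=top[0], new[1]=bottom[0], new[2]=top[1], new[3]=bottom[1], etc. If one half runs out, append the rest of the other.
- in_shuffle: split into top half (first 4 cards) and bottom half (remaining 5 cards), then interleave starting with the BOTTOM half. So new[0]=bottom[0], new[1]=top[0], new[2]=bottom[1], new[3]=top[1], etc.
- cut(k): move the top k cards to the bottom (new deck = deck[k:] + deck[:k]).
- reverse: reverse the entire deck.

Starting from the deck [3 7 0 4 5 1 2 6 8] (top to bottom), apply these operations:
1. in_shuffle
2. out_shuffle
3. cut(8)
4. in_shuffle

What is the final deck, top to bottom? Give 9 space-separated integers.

After op 1 (in_shuffle): [5 3 1 7 2 0 6 4 8]
After op 2 (out_shuffle): [5 0 3 6 1 4 7 8 2]
After op 3 (cut(8)): [2 5 0 3 6 1 4 7 8]
After op 4 (in_shuffle): [6 2 1 5 4 0 7 3 8]

Answer: 6 2 1 5 4 0 7 3 8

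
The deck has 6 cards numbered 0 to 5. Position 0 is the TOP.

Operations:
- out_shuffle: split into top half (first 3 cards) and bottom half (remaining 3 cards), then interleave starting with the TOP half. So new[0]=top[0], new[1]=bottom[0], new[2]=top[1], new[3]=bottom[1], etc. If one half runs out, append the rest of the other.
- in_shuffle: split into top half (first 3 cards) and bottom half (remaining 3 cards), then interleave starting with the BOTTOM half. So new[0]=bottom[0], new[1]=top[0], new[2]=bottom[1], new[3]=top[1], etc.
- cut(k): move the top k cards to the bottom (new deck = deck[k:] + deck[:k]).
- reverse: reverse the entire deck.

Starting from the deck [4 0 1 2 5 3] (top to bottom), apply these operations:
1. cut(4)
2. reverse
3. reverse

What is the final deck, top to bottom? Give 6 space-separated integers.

Answer: 5 3 4 0 1 2

Derivation:
After op 1 (cut(4)): [5 3 4 0 1 2]
After op 2 (reverse): [2 1 0 4 3 5]
After op 3 (reverse): [5 3 4 0 1 2]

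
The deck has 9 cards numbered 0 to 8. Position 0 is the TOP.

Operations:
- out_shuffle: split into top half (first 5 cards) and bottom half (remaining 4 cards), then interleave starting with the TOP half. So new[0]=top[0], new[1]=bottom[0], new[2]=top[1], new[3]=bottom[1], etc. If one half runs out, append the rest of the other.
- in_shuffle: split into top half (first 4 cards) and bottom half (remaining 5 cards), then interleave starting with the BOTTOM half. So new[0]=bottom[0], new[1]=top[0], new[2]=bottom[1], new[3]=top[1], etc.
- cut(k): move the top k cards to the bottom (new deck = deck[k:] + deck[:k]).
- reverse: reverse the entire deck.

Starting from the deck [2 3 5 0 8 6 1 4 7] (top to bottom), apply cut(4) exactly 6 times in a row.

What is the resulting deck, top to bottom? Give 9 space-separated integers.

Answer: 1 4 7 2 3 5 0 8 6

Derivation:
After op 1 (cut(4)): [8 6 1 4 7 2 3 5 0]
After op 2 (cut(4)): [7 2 3 5 0 8 6 1 4]
After op 3 (cut(4)): [0 8 6 1 4 7 2 3 5]
After op 4 (cut(4)): [4 7 2 3 5 0 8 6 1]
After op 5 (cut(4)): [5 0 8 6 1 4 7 2 3]
After op 6 (cut(4)): [1 4 7 2 3 5 0 8 6]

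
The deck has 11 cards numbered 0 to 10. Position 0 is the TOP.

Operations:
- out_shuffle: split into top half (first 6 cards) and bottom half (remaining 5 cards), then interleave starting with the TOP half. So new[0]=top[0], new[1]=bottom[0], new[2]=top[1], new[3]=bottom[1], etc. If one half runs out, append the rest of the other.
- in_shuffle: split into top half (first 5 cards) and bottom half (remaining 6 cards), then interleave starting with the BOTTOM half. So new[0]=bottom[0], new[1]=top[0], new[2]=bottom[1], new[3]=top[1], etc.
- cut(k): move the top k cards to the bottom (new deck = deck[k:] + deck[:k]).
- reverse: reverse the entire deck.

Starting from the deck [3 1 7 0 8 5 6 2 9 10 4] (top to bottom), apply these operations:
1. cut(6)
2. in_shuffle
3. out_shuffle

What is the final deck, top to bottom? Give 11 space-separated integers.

After op 1 (cut(6)): [6 2 9 10 4 3 1 7 0 8 5]
After op 2 (in_shuffle): [3 6 1 2 7 9 0 10 8 4 5]
After op 3 (out_shuffle): [3 0 6 10 1 8 2 4 7 5 9]

Answer: 3 0 6 10 1 8 2 4 7 5 9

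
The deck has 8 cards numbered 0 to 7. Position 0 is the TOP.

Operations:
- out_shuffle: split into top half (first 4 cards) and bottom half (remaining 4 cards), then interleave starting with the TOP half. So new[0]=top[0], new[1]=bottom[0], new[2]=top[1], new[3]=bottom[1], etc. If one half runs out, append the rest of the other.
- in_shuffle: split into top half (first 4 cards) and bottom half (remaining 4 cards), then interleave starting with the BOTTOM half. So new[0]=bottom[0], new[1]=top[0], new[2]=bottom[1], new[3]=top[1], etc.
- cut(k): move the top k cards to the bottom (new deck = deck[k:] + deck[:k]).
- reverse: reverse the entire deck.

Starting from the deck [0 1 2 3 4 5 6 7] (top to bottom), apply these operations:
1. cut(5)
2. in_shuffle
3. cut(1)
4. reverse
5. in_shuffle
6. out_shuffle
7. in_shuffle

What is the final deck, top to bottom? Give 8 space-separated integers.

Answer: 6 3 5 2 0 1 7 4

Derivation:
After op 1 (cut(5)): [5 6 7 0 1 2 3 4]
After op 2 (in_shuffle): [1 5 2 6 3 7 4 0]
After op 3 (cut(1)): [5 2 6 3 7 4 0 1]
After op 4 (reverse): [1 0 4 7 3 6 2 5]
After op 5 (in_shuffle): [3 1 6 0 2 4 5 7]
After op 6 (out_shuffle): [3 2 1 4 6 5 0 7]
After op 7 (in_shuffle): [6 3 5 2 0 1 7 4]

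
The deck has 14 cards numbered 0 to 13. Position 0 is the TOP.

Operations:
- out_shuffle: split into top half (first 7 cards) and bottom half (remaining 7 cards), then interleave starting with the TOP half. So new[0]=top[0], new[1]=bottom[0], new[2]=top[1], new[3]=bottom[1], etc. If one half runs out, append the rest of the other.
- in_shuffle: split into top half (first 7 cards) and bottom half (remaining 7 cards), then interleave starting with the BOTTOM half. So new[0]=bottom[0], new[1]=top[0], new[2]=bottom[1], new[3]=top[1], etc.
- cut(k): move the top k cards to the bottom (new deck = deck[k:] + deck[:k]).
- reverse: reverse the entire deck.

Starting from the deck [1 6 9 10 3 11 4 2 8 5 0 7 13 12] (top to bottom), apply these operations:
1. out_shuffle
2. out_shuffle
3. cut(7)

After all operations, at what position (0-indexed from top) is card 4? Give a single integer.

After op 1 (out_shuffle): [1 2 6 8 9 5 10 0 3 7 11 13 4 12]
After op 2 (out_shuffle): [1 0 2 3 6 7 8 11 9 13 5 4 10 12]
After op 3 (cut(7)): [11 9 13 5 4 10 12 1 0 2 3 6 7 8]
Card 4 is at position 4.

Answer: 4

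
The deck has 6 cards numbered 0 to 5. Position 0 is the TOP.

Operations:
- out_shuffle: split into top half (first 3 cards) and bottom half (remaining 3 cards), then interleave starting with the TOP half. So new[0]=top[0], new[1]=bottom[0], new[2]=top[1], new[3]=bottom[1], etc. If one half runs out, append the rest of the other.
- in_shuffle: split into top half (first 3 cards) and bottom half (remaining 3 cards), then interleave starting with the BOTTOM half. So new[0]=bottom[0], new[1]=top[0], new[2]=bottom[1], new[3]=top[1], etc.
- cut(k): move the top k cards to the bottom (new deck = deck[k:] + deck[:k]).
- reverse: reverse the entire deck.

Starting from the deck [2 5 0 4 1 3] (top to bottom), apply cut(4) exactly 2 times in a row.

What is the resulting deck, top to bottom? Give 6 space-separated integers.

Answer: 0 4 1 3 2 5

Derivation:
After op 1 (cut(4)): [1 3 2 5 0 4]
After op 2 (cut(4)): [0 4 1 3 2 5]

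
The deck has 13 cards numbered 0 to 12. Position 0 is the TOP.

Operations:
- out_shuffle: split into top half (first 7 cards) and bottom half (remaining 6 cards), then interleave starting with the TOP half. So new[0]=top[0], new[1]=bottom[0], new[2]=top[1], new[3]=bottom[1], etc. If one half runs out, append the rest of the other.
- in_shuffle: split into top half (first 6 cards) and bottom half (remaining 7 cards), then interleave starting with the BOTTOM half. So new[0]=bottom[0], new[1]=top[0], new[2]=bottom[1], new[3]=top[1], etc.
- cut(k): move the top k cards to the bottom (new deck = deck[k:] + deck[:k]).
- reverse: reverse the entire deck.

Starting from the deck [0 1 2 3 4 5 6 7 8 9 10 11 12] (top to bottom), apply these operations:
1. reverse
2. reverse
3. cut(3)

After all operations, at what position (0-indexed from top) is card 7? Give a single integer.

After op 1 (reverse): [12 11 10 9 8 7 6 5 4 3 2 1 0]
After op 2 (reverse): [0 1 2 3 4 5 6 7 8 9 10 11 12]
After op 3 (cut(3)): [3 4 5 6 7 8 9 10 11 12 0 1 2]
Card 7 is at position 4.

Answer: 4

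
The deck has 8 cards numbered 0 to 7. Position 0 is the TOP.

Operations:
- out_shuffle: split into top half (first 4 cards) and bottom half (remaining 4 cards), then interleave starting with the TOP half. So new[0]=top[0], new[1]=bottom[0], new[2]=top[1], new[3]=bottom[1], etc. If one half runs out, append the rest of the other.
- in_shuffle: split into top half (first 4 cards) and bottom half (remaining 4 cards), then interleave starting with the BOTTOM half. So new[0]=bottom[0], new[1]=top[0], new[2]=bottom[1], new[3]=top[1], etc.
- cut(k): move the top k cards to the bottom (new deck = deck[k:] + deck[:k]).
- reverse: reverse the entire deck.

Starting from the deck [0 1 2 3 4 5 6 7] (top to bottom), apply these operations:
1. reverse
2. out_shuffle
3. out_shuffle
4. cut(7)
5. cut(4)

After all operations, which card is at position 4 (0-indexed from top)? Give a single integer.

After op 1 (reverse): [7 6 5 4 3 2 1 0]
After op 2 (out_shuffle): [7 3 6 2 5 1 4 0]
After op 3 (out_shuffle): [7 5 3 1 6 4 2 0]
After op 4 (cut(7)): [0 7 5 3 1 6 4 2]
After op 5 (cut(4)): [1 6 4 2 0 7 5 3]
Position 4: card 0.

Answer: 0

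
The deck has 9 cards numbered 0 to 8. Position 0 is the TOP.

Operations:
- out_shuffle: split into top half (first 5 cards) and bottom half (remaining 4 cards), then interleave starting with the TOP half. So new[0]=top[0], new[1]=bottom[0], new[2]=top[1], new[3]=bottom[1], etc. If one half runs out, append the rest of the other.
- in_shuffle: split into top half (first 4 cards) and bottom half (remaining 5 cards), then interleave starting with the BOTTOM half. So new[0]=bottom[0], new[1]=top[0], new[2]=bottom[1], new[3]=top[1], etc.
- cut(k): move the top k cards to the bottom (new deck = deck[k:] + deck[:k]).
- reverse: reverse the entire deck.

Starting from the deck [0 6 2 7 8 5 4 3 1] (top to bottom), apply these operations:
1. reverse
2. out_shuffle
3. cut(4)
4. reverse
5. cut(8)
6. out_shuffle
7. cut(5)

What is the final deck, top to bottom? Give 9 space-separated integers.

Answer: 5 7 6 1 4 8 2 0 3

Derivation:
After op 1 (reverse): [1 3 4 5 8 7 2 6 0]
After op 2 (out_shuffle): [1 7 3 2 4 6 5 0 8]
After op 3 (cut(4)): [4 6 5 0 8 1 7 3 2]
After op 4 (reverse): [2 3 7 1 8 0 5 6 4]
After op 5 (cut(8)): [4 2 3 7 1 8 0 5 6]
After op 6 (out_shuffle): [4 8 2 0 3 5 7 6 1]
After op 7 (cut(5)): [5 7 6 1 4 8 2 0 3]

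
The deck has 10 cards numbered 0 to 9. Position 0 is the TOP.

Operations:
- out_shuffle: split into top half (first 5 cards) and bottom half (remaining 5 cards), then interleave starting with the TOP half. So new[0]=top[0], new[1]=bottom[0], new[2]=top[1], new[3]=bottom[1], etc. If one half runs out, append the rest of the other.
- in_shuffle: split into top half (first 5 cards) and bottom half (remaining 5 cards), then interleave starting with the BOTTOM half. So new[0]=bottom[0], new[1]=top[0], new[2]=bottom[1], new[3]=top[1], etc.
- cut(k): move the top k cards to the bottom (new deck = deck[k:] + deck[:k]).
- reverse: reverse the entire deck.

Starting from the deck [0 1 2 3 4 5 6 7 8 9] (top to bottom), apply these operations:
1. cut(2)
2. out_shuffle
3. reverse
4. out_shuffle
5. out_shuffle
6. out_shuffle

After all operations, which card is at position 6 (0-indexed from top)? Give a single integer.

Answer: 5

Derivation:
After op 1 (cut(2)): [2 3 4 5 6 7 8 9 0 1]
After op 2 (out_shuffle): [2 7 3 8 4 9 5 0 6 1]
After op 3 (reverse): [1 6 0 5 9 4 8 3 7 2]
After op 4 (out_shuffle): [1 4 6 8 0 3 5 7 9 2]
After op 5 (out_shuffle): [1 3 4 5 6 7 8 9 0 2]
After op 6 (out_shuffle): [1 7 3 8 4 9 5 0 6 2]
Position 6: card 5.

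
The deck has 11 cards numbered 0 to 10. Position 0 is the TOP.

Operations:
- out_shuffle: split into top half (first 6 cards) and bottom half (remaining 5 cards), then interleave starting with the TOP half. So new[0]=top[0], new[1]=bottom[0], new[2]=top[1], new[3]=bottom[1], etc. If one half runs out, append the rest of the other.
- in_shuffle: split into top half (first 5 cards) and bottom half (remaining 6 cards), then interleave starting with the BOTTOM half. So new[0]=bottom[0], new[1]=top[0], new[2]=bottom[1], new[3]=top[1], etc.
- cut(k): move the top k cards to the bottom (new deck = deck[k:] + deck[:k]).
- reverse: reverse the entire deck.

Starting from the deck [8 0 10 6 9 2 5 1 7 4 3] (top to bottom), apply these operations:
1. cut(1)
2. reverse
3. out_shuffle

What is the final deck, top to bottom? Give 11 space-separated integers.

Answer: 8 2 3 9 4 6 7 10 1 0 5

Derivation:
After op 1 (cut(1)): [0 10 6 9 2 5 1 7 4 3 8]
After op 2 (reverse): [8 3 4 7 1 5 2 9 6 10 0]
After op 3 (out_shuffle): [8 2 3 9 4 6 7 10 1 0 5]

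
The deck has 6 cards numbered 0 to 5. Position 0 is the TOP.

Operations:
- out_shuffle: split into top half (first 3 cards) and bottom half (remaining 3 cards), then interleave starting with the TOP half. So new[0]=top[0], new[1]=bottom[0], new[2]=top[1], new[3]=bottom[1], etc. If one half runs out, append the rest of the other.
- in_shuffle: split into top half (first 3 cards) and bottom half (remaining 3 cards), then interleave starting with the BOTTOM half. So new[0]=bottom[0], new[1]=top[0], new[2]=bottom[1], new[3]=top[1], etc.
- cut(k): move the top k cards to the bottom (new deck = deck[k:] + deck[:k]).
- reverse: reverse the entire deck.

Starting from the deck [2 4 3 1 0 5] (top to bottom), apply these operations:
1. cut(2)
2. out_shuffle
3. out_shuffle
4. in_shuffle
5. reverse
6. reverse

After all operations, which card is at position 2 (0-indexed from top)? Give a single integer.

Answer: 1

Derivation:
After op 1 (cut(2)): [3 1 0 5 2 4]
After op 2 (out_shuffle): [3 5 1 2 0 4]
After op 3 (out_shuffle): [3 2 5 0 1 4]
After op 4 (in_shuffle): [0 3 1 2 4 5]
After op 5 (reverse): [5 4 2 1 3 0]
After op 6 (reverse): [0 3 1 2 4 5]
Position 2: card 1.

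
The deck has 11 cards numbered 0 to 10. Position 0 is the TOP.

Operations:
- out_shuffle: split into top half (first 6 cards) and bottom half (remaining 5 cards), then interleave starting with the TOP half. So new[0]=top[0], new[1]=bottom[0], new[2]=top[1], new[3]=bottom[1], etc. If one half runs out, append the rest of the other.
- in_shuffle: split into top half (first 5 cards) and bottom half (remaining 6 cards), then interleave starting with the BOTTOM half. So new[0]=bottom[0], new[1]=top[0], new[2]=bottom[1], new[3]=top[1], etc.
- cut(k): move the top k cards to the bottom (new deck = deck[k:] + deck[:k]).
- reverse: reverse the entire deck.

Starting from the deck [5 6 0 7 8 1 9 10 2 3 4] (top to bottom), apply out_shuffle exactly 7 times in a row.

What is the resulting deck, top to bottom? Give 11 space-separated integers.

After op 1 (out_shuffle): [5 9 6 10 0 2 7 3 8 4 1]
After op 2 (out_shuffle): [5 7 9 3 6 8 10 4 0 1 2]
After op 3 (out_shuffle): [5 10 7 4 9 0 3 1 6 2 8]
After op 4 (out_shuffle): [5 3 10 1 7 6 4 2 9 8 0]
After op 5 (out_shuffle): [5 4 3 2 10 9 1 8 7 0 6]
After op 6 (out_shuffle): [5 1 4 8 3 7 2 0 10 6 9]
After op 7 (out_shuffle): [5 2 1 0 4 10 8 6 3 9 7]

Answer: 5 2 1 0 4 10 8 6 3 9 7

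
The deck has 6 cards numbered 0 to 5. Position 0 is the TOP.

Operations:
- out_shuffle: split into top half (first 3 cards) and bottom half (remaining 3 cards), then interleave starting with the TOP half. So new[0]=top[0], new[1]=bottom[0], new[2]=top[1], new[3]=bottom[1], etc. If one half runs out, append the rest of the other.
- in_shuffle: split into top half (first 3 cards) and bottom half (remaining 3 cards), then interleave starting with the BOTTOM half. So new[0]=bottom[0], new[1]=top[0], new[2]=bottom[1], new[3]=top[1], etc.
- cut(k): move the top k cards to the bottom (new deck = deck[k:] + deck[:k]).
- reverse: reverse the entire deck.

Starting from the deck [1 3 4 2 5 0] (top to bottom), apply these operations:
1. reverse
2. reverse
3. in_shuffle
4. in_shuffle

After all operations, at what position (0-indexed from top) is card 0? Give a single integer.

Answer: 2

Derivation:
After op 1 (reverse): [0 5 2 4 3 1]
After op 2 (reverse): [1 3 4 2 5 0]
After op 3 (in_shuffle): [2 1 5 3 0 4]
After op 4 (in_shuffle): [3 2 0 1 4 5]
Card 0 is at position 2.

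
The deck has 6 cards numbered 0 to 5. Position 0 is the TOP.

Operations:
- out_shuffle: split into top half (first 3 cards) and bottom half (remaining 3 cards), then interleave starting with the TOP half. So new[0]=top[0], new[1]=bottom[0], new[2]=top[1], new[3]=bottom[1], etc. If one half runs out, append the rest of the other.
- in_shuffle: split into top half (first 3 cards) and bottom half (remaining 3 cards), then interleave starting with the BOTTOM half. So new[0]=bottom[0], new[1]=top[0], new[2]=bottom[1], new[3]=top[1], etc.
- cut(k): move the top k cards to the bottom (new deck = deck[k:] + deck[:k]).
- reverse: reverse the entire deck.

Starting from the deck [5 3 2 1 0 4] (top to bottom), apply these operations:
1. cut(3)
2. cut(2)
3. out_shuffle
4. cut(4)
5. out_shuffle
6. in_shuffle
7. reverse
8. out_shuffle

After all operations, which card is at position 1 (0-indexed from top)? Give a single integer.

After op 1 (cut(3)): [1 0 4 5 3 2]
After op 2 (cut(2)): [4 5 3 2 1 0]
After op 3 (out_shuffle): [4 2 5 1 3 0]
After op 4 (cut(4)): [3 0 4 2 5 1]
After op 5 (out_shuffle): [3 2 0 5 4 1]
After op 6 (in_shuffle): [5 3 4 2 1 0]
After op 7 (reverse): [0 1 2 4 3 5]
After op 8 (out_shuffle): [0 4 1 3 2 5]
Position 1: card 4.

Answer: 4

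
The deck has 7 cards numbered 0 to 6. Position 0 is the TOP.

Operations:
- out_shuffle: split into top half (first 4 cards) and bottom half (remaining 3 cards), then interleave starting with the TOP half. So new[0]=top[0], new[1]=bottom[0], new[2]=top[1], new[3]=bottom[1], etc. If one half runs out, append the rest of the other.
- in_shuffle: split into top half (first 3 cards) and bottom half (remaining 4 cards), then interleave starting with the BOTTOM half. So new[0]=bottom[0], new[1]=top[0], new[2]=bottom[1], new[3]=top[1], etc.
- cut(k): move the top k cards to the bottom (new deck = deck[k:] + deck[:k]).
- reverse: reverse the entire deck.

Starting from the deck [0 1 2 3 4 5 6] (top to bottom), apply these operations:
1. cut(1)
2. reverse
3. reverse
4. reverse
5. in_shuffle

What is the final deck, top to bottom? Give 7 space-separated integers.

Answer: 4 0 3 6 2 5 1

Derivation:
After op 1 (cut(1)): [1 2 3 4 5 6 0]
After op 2 (reverse): [0 6 5 4 3 2 1]
After op 3 (reverse): [1 2 3 4 5 6 0]
After op 4 (reverse): [0 6 5 4 3 2 1]
After op 5 (in_shuffle): [4 0 3 6 2 5 1]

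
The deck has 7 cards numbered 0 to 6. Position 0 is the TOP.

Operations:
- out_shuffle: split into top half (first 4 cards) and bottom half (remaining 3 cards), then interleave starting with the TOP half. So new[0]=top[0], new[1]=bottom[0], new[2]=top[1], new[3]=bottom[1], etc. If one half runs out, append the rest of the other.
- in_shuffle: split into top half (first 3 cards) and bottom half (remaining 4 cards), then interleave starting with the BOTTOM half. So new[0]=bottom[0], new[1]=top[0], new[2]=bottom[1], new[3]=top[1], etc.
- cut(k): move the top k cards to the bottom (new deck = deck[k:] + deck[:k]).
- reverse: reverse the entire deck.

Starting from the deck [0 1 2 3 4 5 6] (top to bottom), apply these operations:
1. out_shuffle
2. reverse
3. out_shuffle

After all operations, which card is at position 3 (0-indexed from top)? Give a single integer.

Answer: 4

Derivation:
After op 1 (out_shuffle): [0 4 1 5 2 6 3]
After op 2 (reverse): [3 6 2 5 1 4 0]
After op 3 (out_shuffle): [3 1 6 4 2 0 5]
Position 3: card 4.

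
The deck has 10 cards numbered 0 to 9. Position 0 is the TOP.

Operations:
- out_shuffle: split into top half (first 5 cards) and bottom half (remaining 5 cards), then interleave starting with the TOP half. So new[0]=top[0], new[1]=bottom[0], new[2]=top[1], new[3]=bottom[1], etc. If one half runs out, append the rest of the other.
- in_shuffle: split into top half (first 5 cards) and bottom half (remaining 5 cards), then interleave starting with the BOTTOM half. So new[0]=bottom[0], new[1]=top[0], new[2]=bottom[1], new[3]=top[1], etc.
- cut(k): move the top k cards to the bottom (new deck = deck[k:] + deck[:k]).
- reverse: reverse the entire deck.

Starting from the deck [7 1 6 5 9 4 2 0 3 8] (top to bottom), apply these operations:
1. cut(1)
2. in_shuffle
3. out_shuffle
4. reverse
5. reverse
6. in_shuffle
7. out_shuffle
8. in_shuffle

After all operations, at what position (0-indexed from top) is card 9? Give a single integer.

After op 1 (cut(1)): [1 6 5 9 4 2 0 3 8 7]
After op 2 (in_shuffle): [2 1 0 6 3 5 8 9 7 4]
After op 3 (out_shuffle): [2 5 1 8 0 9 6 7 3 4]
After op 4 (reverse): [4 3 7 6 9 0 8 1 5 2]
After op 5 (reverse): [2 5 1 8 0 9 6 7 3 4]
After op 6 (in_shuffle): [9 2 6 5 7 1 3 8 4 0]
After op 7 (out_shuffle): [9 1 2 3 6 8 5 4 7 0]
After op 8 (in_shuffle): [8 9 5 1 4 2 7 3 0 6]
Card 9 is at position 1.

Answer: 1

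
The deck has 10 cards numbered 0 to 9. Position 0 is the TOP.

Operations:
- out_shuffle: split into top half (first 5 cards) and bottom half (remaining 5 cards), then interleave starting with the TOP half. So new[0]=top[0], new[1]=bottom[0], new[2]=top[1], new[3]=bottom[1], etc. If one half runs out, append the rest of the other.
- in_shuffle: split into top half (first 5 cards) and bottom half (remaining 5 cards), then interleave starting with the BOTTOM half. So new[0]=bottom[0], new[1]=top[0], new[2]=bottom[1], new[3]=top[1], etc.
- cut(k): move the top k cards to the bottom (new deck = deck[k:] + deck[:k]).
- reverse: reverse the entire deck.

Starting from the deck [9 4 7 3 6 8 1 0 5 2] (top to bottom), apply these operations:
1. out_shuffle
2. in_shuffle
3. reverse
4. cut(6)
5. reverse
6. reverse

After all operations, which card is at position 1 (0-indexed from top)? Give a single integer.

Answer: 3

Derivation:
After op 1 (out_shuffle): [9 8 4 1 7 0 3 5 6 2]
After op 2 (in_shuffle): [0 9 3 8 5 4 6 1 2 7]
After op 3 (reverse): [7 2 1 6 4 5 8 3 9 0]
After op 4 (cut(6)): [8 3 9 0 7 2 1 6 4 5]
After op 5 (reverse): [5 4 6 1 2 7 0 9 3 8]
After op 6 (reverse): [8 3 9 0 7 2 1 6 4 5]
Position 1: card 3.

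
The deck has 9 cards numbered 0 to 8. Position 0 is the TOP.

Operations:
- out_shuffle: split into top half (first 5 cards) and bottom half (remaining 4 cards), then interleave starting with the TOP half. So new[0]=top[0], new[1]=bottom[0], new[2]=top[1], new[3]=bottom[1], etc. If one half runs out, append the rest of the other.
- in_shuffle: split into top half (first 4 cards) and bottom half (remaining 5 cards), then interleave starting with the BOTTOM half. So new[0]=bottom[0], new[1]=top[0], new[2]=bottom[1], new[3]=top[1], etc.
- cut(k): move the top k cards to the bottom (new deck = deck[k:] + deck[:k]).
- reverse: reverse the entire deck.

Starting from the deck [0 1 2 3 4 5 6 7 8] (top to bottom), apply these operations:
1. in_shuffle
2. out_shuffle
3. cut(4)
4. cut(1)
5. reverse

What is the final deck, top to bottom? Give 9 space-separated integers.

After op 1 (in_shuffle): [4 0 5 1 6 2 7 3 8]
After op 2 (out_shuffle): [4 2 0 7 5 3 1 8 6]
After op 3 (cut(4)): [5 3 1 8 6 4 2 0 7]
After op 4 (cut(1)): [3 1 8 6 4 2 0 7 5]
After op 5 (reverse): [5 7 0 2 4 6 8 1 3]

Answer: 5 7 0 2 4 6 8 1 3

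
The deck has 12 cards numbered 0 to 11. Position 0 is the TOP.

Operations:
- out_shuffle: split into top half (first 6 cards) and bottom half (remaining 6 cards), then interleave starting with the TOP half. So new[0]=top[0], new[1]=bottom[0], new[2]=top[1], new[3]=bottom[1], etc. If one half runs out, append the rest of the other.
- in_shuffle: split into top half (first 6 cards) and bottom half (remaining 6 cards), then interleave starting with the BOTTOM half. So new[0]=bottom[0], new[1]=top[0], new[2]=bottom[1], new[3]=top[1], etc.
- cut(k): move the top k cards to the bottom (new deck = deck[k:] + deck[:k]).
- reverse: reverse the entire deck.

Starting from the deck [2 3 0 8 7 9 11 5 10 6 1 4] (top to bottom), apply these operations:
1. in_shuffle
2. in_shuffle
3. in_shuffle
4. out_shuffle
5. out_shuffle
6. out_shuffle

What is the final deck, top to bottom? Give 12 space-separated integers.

After op 1 (in_shuffle): [11 2 5 3 10 0 6 8 1 7 4 9]
After op 2 (in_shuffle): [6 11 8 2 1 5 7 3 4 10 9 0]
After op 3 (in_shuffle): [7 6 3 11 4 8 10 2 9 1 0 5]
After op 4 (out_shuffle): [7 10 6 2 3 9 11 1 4 0 8 5]
After op 5 (out_shuffle): [7 11 10 1 6 4 2 0 3 8 9 5]
After op 6 (out_shuffle): [7 2 11 0 10 3 1 8 6 9 4 5]

Answer: 7 2 11 0 10 3 1 8 6 9 4 5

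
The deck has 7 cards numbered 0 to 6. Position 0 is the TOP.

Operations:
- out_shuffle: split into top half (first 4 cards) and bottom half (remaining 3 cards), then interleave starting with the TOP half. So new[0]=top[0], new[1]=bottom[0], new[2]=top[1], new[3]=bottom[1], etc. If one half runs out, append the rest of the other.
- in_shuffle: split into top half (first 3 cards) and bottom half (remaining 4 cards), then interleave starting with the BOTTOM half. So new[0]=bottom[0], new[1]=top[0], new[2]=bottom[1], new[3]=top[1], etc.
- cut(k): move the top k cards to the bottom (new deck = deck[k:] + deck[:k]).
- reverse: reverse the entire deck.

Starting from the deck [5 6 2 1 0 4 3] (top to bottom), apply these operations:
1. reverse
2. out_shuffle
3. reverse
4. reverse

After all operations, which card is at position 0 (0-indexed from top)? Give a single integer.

Answer: 3

Derivation:
After op 1 (reverse): [3 4 0 1 2 6 5]
After op 2 (out_shuffle): [3 2 4 6 0 5 1]
After op 3 (reverse): [1 5 0 6 4 2 3]
After op 4 (reverse): [3 2 4 6 0 5 1]
Position 0: card 3.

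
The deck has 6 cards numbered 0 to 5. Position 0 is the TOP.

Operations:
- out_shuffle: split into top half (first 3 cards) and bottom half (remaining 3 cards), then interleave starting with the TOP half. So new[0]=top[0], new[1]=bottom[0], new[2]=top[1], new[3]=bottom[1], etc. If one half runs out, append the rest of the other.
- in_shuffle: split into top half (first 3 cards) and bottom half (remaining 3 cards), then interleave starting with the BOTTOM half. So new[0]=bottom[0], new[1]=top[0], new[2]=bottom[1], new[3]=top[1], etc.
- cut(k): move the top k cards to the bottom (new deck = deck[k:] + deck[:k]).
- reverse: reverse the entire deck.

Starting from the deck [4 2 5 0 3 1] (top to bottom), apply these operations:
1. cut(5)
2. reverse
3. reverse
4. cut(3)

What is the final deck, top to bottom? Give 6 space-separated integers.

Answer: 5 0 3 1 4 2

Derivation:
After op 1 (cut(5)): [1 4 2 5 0 3]
After op 2 (reverse): [3 0 5 2 4 1]
After op 3 (reverse): [1 4 2 5 0 3]
After op 4 (cut(3)): [5 0 3 1 4 2]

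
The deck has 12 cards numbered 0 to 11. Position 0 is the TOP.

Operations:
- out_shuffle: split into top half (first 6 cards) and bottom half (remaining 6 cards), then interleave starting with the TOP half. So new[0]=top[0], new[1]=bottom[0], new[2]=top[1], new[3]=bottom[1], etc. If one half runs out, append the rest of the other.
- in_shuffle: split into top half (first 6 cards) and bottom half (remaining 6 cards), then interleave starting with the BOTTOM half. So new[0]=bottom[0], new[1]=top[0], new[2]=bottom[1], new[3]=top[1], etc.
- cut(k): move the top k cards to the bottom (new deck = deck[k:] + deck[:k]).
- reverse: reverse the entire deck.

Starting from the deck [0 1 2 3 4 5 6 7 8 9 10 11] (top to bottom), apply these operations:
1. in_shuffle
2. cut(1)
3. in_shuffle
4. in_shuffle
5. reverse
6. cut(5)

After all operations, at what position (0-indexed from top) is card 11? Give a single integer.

Answer: 6

Derivation:
After op 1 (in_shuffle): [6 0 7 1 8 2 9 3 10 4 11 5]
After op 2 (cut(1)): [0 7 1 8 2 9 3 10 4 11 5 6]
After op 3 (in_shuffle): [3 0 10 7 4 1 11 8 5 2 6 9]
After op 4 (in_shuffle): [11 3 8 0 5 10 2 7 6 4 9 1]
After op 5 (reverse): [1 9 4 6 7 2 10 5 0 8 3 11]
After op 6 (cut(5)): [2 10 5 0 8 3 11 1 9 4 6 7]
Card 11 is at position 6.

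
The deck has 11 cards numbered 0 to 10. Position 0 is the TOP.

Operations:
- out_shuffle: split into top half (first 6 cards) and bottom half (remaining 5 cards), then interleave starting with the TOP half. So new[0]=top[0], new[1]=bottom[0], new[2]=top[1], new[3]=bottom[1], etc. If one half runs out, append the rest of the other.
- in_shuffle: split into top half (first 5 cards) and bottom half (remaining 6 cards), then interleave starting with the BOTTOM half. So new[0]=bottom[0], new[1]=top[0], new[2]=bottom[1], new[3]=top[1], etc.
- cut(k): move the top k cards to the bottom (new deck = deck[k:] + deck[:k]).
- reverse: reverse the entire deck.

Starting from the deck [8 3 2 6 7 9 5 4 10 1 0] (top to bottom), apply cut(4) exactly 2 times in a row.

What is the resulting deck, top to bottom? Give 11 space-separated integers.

Answer: 10 1 0 8 3 2 6 7 9 5 4

Derivation:
After op 1 (cut(4)): [7 9 5 4 10 1 0 8 3 2 6]
After op 2 (cut(4)): [10 1 0 8 3 2 6 7 9 5 4]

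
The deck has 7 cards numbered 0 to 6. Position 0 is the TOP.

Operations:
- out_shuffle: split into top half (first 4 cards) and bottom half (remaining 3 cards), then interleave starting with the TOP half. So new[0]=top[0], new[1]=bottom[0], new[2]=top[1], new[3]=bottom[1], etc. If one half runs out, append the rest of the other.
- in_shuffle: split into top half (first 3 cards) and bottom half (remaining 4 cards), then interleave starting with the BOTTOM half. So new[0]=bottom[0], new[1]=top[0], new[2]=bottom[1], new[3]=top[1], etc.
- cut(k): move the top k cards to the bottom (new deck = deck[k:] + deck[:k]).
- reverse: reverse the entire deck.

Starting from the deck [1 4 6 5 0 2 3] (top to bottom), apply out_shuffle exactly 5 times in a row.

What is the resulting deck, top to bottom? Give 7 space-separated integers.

After op 1 (out_shuffle): [1 0 4 2 6 3 5]
After op 2 (out_shuffle): [1 6 0 3 4 5 2]
After op 3 (out_shuffle): [1 4 6 5 0 2 3]
After op 4 (out_shuffle): [1 0 4 2 6 3 5]
After op 5 (out_shuffle): [1 6 0 3 4 5 2]

Answer: 1 6 0 3 4 5 2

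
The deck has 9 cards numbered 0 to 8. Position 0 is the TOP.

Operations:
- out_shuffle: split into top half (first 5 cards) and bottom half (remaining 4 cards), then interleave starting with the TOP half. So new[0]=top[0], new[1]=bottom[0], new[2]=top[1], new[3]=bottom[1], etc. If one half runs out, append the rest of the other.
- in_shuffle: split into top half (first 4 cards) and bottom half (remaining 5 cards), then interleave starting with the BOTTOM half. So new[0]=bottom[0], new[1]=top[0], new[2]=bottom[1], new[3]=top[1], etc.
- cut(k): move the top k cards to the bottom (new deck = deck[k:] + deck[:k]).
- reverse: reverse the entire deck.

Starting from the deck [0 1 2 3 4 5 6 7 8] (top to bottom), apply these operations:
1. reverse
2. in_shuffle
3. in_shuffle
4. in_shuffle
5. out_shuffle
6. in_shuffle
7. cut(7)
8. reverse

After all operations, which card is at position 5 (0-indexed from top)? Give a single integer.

Answer: 1

Derivation:
After op 1 (reverse): [8 7 6 5 4 3 2 1 0]
After op 2 (in_shuffle): [4 8 3 7 2 6 1 5 0]
After op 3 (in_shuffle): [2 4 6 8 1 3 5 7 0]
After op 4 (in_shuffle): [1 2 3 4 5 6 7 8 0]
After op 5 (out_shuffle): [1 6 2 7 3 8 4 0 5]
After op 6 (in_shuffle): [3 1 8 6 4 2 0 7 5]
After op 7 (cut(7)): [7 5 3 1 8 6 4 2 0]
After op 8 (reverse): [0 2 4 6 8 1 3 5 7]
Position 5: card 1.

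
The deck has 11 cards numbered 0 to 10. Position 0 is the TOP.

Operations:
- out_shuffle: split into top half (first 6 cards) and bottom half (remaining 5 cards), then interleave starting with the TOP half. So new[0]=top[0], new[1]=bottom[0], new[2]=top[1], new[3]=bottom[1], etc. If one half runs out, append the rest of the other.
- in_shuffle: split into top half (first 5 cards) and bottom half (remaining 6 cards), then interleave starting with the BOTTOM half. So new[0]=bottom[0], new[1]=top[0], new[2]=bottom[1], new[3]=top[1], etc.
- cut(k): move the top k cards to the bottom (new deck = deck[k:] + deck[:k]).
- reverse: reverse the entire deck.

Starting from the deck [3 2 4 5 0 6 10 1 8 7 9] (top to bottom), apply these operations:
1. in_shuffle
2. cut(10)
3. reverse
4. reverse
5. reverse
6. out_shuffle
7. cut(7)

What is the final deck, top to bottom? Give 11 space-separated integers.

After op 1 (in_shuffle): [6 3 10 2 1 4 8 5 7 0 9]
After op 2 (cut(10)): [9 6 3 10 2 1 4 8 5 7 0]
After op 3 (reverse): [0 7 5 8 4 1 2 10 3 6 9]
After op 4 (reverse): [9 6 3 10 2 1 4 8 5 7 0]
After op 5 (reverse): [0 7 5 8 4 1 2 10 3 6 9]
After op 6 (out_shuffle): [0 2 7 10 5 3 8 6 4 9 1]
After op 7 (cut(7)): [6 4 9 1 0 2 7 10 5 3 8]

Answer: 6 4 9 1 0 2 7 10 5 3 8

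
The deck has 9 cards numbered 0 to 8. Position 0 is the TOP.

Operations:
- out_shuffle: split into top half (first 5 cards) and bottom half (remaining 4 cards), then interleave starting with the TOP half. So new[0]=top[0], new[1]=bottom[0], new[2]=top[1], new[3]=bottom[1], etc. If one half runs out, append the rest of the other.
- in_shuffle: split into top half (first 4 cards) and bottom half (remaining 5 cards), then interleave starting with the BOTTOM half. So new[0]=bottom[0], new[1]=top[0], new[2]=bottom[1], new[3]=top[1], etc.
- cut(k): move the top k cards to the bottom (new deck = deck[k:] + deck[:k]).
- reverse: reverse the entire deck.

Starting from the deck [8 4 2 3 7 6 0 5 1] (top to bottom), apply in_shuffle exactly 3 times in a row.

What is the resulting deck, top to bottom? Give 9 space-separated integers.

Answer: 5 0 6 7 3 2 4 8 1

Derivation:
After op 1 (in_shuffle): [7 8 6 4 0 2 5 3 1]
After op 2 (in_shuffle): [0 7 2 8 5 6 3 4 1]
After op 3 (in_shuffle): [5 0 6 7 3 2 4 8 1]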